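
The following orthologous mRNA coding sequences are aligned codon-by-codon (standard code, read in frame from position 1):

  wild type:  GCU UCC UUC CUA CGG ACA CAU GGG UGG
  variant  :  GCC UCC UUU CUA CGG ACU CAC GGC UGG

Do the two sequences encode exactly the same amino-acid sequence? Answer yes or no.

Codon 1: GCU Ala / GCC Ala — synonymous.
Codon 2: UCC Ser / UCC Ser — identical.
Codon 3: UUC Phe / UUU Phe — synonymous.
Codon 4: CUA Leu / CUA Leu — identical.
Codon 5: CGG Arg / CGG Arg — identical.
Codon 6: ACA Thr / ACU Thr — synonymous.
Codon 7: CAU His / CAC His — synonymous.
Codon 8: GGG Gly / GGC Gly — synonymous.
Codon 9: UGG Trp / UGG Trp — identical.
Nonsynonymous differences: 0 → same protein.

yes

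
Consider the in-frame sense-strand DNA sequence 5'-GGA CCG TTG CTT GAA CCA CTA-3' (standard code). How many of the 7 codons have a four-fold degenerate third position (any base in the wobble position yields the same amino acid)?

Codon 1 GGA (Gly): third position 4-fold.
Codon 2 CCG (Pro): third position 4-fold.
Codon 3 TTG (Leu): third position 2-fold.
Codon 4 CTT (Leu): third position 4-fold.
Codon 5 GAA (Glu): third position 2-fold.
Codon 6 CCA (Pro): third position 4-fold.
Codon 7 CTA (Leu): third position 4-fold.
Four-fold degenerate third positions: 5.

5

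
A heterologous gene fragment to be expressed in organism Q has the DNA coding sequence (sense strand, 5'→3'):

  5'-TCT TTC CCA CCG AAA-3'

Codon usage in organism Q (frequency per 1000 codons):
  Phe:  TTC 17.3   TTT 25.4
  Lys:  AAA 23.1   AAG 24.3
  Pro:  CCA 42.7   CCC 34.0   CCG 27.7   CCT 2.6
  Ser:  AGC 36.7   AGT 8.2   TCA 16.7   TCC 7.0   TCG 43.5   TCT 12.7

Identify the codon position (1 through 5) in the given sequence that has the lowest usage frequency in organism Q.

1

Codon 1 TCT (Ser): 12.7 per 1000.
Codon 2 TTC (Phe): 17.3 per 1000.
Codon 3 CCA (Pro): 42.7 per 1000.
Codon 4 CCG (Pro): 27.7 per 1000.
Codon 5 AAA (Lys): 23.1 per 1000.
Lowest frequency is 12.7 at codon 1.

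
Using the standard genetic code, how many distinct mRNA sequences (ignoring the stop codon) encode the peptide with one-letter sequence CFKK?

Cys: 2 codons.
Phe: 2 codons.
Lys: 2 codons.
Lys: 2 codons.
2 × 2 × 2 × 2 = 16.

16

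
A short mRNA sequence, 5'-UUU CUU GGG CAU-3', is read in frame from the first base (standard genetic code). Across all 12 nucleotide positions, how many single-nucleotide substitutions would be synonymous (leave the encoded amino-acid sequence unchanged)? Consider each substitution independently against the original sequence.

Codon 1 (UUU, Phe): 1 synonymous substitution.
Codon 2 (CUU, Leu): 3 synonymous substitutions.
Codon 3 (GGG, Gly): 3 synonymous substitutions.
Codon 4 (CAU, His): 1 synonymous substitution.
Total: 1 + 3 + 3 + 1 = 8.

8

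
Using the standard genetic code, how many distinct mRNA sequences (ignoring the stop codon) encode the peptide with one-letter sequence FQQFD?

32

Phe: 2 codons.
Gln: 2 codons.
Gln: 2 codons.
Phe: 2 codons.
Asp: 2 codons.
2 × 2 × 2 × 2 × 2 = 32.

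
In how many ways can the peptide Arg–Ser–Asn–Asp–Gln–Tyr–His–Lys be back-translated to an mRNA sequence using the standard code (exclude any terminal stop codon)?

2304

Arg: 6 codons.
Ser: 6 codons.
Asn: 2 codons.
Asp: 2 codons.
Gln: 2 codons.
Tyr: 2 codons.
His: 2 codons.
Lys: 2 codons.
6 × 6 × 2 × 2 × 2 × 2 × 2 × 2 = 2304.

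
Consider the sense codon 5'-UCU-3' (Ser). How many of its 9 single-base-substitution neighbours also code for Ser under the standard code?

Position 1: none → 0 synonymous.
Position 2: none → 0 synonymous.
Position 3: UCC, UCA, UCG → 3 synonymous.
Total: 0 + 0 + 3 = 3.

3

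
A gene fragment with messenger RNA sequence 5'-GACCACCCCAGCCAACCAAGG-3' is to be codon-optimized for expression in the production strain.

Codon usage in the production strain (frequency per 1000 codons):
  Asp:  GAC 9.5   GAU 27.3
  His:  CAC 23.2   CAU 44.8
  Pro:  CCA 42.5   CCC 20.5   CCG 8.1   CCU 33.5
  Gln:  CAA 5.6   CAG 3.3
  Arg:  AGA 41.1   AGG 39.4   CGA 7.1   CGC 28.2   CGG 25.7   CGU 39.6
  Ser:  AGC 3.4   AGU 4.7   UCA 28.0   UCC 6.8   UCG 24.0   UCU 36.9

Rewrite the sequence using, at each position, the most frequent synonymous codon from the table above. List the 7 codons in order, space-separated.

GAU CAU CCA UCU CAA CCA AGA

Codon 1 (Asp): best is GAU at 27.3.
Codon 2 (His): best is CAU at 44.8.
Codon 3 (Pro): best is CCA at 42.5.
Codon 4 (Ser): best is UCU at 36.9.
Codon 5 (Gln): best is CAA at 5.6.
Codon 6 (Pro): best is CCA at 42.5.
Codon 7 (Arg): best is AGA at 41.1.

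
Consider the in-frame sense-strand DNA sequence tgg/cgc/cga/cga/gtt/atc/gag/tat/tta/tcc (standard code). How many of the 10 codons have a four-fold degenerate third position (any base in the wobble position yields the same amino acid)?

Codon 1 TGG (Trp): third position 1-fold.
Codon 2 CGC (Arg): third position 4-fold.
Codon 3 CGA (Arg): third position 4-fold.
Codon 4 CGA (Arg): third position 4-fold.
Codon 5 GTT (Val): third position 4-fold.
Codon 6 ATC (Ile): third position 3-fold.
Codon 7 GAG (Glu): third position 2-fold.
Codon 8 TAT (Tyr): third position 2-fold.
Codon 9 TTA (Leu): third position 2-fold.
Codon 10 TCC (Ser): third position 4-fold.
Four-fold degenerate third positions: 5.

5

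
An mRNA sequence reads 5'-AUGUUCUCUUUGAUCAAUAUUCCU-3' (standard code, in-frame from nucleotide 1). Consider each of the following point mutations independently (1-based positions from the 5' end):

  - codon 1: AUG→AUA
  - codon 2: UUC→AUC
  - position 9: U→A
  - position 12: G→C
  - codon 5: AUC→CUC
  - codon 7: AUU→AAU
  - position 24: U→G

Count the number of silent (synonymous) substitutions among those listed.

2

Codon 1: AUG (Met) → AUA (Ile) — missense.
Codon 2: UUC (Phe) → AUC (Ile) — missense.
Codon 3: UCU (Ser) → UCA (Ser) — synonymous.
Codon 4: UUG (Leu) → UUC (Phe) — missense.
Codon 5: AUC (Ile) → CUC (Leu) — missense.
Codon 7: AUU (Ile) → AAU (Asn) — missense.
Codon 8: CCU (Pro) → CCG (Pro) — synonymous.
Synonymous: 2 of 7.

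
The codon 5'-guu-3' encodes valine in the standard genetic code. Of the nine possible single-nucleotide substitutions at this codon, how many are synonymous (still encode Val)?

Position 1: none → 0 synonymous.
Position 2: none → 0 synonymous.
Position 3: GUC, GUA, GUG → 3 synonymous.
Total: 0 + 0 + 3 = 3.

3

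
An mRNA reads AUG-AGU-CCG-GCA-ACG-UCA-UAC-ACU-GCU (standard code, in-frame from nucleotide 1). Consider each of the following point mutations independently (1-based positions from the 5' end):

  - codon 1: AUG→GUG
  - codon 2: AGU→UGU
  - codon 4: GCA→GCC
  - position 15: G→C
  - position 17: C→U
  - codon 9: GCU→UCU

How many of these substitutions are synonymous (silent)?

Codon 1: AUG (Met) → GUG (Val) — missense.
Codon 2: AGU (Ser) → UGU (Cys) — missense.
Codon 4: GCA (Ala) → GCC (Ala) — synonymous.
Codon 5: ACG (Thr) → ACC (Thr) — synonymous.
Codon 6: UCA (Ser) → UUA (Leu) — missense.
Codon 9: GCU (Ala) → UCU (Ser) — missense.
Synonymous: 2 of 6.

2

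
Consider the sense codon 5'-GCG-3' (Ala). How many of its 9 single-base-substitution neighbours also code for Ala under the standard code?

3

Position 1: none → 0 synonymous.
Position 2: none → 0 synonymous.
Position 3: GCT, GCC, GCA → 3 synonymous.
Total: 0 + 0 + 3 = 3.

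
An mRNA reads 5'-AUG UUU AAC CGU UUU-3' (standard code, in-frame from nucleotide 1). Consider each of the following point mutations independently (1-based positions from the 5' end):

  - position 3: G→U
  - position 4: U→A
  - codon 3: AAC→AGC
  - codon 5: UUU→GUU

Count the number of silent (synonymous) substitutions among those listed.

0

Codon 1: AUG (Met) → AUU (Ile) — missense.
Codon 2: UUU (Phe) → AUU (Ile) — missense.
Codon 3: AAC (Asn) → AGC (Ser) — missense.
Codon 5: UUU (Phe) → GUU (Val) — missense.
Synonymous: 0 of 4.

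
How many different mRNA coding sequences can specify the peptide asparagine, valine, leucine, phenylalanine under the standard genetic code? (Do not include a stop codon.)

Asn: 2 codons.
Val: 4 codons.
Leu: 6 codons.
Phe: 2 codons.
2 × 4 × 6 × 2 = 96.

96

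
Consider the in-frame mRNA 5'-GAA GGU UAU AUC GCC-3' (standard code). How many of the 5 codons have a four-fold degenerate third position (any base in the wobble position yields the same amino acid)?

2

Codon 1 GAA (Glu): third position 2-fold.
Codon 2 GGU (Gly): third position 4-fold.
Codon 3 UAU (Tyr): third position 2-fold.
Codon 4 AUC (Ile): third position 3-fold.
Codon 5 GCC (Ala): third position 4-fold.
Four-fold degenerate third positions: 2.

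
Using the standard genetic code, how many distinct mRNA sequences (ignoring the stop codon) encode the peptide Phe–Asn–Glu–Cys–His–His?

64

Phe: 2 codons.
Asn: 2 codons.
Glu: 2 codons.
Cys: 2 codons.
His: 2 codons.
His: 2 codons.
2 × 2 × 2 × 2 × 2 × 2 = 64.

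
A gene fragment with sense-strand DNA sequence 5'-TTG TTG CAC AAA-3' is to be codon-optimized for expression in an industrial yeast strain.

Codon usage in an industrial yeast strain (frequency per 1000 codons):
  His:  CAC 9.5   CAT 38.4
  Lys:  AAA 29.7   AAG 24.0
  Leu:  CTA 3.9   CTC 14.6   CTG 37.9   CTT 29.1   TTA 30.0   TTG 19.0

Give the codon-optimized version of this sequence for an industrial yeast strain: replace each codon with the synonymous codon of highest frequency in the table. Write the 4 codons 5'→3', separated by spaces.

CTG CTG CAT AAA

Codon 1 (Leu): best is CTG at 37.9.
Codon 2 (Leu): best is CTG at 37.9.
Codon 3 (His): best is CAT at 38.4.
Codon 4 (Lys): best is AAA at 29.7.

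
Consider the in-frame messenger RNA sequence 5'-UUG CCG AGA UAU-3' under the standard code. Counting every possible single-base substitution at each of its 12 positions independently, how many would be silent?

Codon 1 (UUG, Leu): 2 synonymous substitutions.
Codon 2 (CCG, Pro): 3 synonymous substitutions.
Codon 3 (AGA, Arg): 2 synonymous substitutions.
Codon 4 (UAU, Tyr): 1 synonymous substitution.
Total: 2 + 3 + 2 + 1 = 8.

8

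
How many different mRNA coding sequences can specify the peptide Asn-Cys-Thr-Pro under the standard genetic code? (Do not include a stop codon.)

64

Asn: 2 codons.
Cys: 2 codons.
Thr: 4 codons.
Pro: 4 codons.
2 × 2 × 4 × 4 = 64.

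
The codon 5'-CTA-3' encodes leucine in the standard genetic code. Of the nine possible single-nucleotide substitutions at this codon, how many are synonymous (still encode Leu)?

4

Position 1: TTA → 1 synonymous.
Position 2: none → 0 synonymous.
Position 3: CTT, CTC, CTG → 3 synonymous.
Total: 1 + 0 + 3 = 4.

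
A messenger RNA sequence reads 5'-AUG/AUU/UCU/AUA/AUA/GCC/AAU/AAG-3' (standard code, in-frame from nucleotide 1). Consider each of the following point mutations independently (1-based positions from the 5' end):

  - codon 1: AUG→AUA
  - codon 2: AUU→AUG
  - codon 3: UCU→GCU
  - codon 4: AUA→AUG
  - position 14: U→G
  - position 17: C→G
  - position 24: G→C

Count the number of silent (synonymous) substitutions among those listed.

0

Codon 1: AUG (Met) → AUA (Ile) — missense.
Codon 2: AUU (Ile) → AUG (Met) — missense.
Codon 3: UCU (Ser) → GCU (Ala) — missense.
Codon 4: AUA (Ile) → AUG (Met) — missense.
Codon 5: AUA (Ile) → AGA (Arg) — missense.
Codon 6: GCC (Ala) → GGC (Gly) — missense.
Codon 8: AAG (Lys) → AAC (Asn) — missense.
Synonymous: 0 of 7.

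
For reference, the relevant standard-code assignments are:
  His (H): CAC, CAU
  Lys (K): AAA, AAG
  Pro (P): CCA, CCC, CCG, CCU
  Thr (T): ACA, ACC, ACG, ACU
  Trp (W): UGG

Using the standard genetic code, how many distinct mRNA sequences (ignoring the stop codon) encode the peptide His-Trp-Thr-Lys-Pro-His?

His: 2 codons.
Trp: 1 codon.
Thr: 4 codons.
Lys: 2 codons.
Pro: 4 codons.
His: 2 codons.
2 × 1 × 4 × 2 × 4 × 2 = 128.

128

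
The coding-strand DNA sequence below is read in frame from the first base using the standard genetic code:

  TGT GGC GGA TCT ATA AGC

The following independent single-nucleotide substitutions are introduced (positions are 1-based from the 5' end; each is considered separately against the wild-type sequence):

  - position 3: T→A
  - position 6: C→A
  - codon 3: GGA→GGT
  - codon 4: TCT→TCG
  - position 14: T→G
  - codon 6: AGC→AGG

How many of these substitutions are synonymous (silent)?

Codon 1: TGT (Cys) → TGA (Stop) — nonsense.
Codon 2: GGC (Gly) → GGA (Gly) — synonymous.
Codon 3: GGA (Gly) → GGT (Gly) — synonymous.
Codon 4: TCT (Ser) → TCG (Ser) — synonymous.
Codon 5: ATA (Ile) → AGA (Arg) — missense.
Codon 6: AGC (Ser) → AGG (Arg) — missense.
Synonymous: 3 of 6.

3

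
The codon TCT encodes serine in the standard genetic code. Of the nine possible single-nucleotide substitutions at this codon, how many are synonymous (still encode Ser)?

Position 1: none → 0 synonymous.
Position 2: none → 0 synonymous.
Position 3: TCC, TCA, TCG → 3 synonymous.
Total: 0 + 0 + 3 = 3.

3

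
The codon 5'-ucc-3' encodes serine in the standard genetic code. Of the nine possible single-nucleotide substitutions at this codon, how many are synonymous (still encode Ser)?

Position 1: none → 0 synonymous.
Position 2: none → 0 synonymous.
Position 3: UCU, UCA, UCG → 3 synonymous.
Total: 0 + 0 + 3 = 3.

3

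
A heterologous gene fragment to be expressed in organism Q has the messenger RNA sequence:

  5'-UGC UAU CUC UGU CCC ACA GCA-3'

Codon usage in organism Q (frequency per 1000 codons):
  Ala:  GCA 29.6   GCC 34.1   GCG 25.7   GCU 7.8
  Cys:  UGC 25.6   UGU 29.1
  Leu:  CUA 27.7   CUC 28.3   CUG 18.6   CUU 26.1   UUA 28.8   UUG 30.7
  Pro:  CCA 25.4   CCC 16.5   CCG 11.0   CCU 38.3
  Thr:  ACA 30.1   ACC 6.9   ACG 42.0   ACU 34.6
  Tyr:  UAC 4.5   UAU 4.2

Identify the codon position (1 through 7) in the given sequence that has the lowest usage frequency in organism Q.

2

Codon 1 UGC (Cys): 25.6 per 1000.
Codon 2 UAU (Tyr): 4.2 per 1000.
Codon 3 CUC (Leu): 28.3 per 1000.
Codon 4 UGU (Cys): 29.1 per 1000.
Codon 5 CCC (Pro): 16.5 per 1000.
Codon 6 ACA (Thr): 30.1 per 1000.
Codon 7 GCA (Ala): 29.6 per 1000.
Lowest frequency is 4.2 at codon 2.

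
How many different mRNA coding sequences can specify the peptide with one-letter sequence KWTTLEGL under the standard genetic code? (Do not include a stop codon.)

9216

Lys: 2 codons.
Trp: 1 codon.
Thr: 4 codons.
Thr: 4 codons.
Leu: 6 codons.
Glu: 2 codons.
Gly: 4 codons.
Leu: 6 codons.
2 × 1 × 4 × 4 × 6 × 2 × 4 × 6 = 9216.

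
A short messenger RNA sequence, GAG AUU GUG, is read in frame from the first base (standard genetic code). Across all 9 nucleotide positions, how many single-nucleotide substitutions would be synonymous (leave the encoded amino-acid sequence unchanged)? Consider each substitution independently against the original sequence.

6

Codon 1 (GAG, Glu): 1 synonymous substitution.
Codon 2 (AUU, Ile): 2 synonymous substitutions.
Codon 3 (GUG, Val): 3 synonymous substitutions.
Total: 1 + 2 + 3 = 6.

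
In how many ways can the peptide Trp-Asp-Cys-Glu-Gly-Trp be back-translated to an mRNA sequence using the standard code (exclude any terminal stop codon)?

32

Trp: 1 codon.
Asp: 2 codons.
Cys: 2 codons.
Glu: 2 codons.
Gly: 4 codons.
Trp: 1 codon.
1 × 2 × 2 × 2 × 4 × 1 = 32.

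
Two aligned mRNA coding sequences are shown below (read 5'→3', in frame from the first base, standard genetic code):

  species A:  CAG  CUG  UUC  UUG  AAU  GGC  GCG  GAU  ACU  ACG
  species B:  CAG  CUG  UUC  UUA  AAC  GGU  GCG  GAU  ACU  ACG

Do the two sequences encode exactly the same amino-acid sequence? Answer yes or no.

Codon 1: CAG Gln / CAG Gln — identical.
Codon 2: CUG Leu / CUG Leu — identical.
Codon 3: UUC Phe / UUC Phe — identical.
Codon 4: UUG Leu / UUA Leu — synonymous.
Codon 5: AAU Asn / AAC Asn — synonymous.
Codon 6: GGC Gly / GGU Gly — synonymous.
Codon 7: GCG Ala / GCG Ala — identical.
Codon 8: GAU Asp / GAU Asp — identical.
Codon 9: ACU Thr / ACU Thr — identical.
Codon 10: ACG Thr / ACG Thr — identical.
Nonsynonymous differences: 0 → same protein.

yes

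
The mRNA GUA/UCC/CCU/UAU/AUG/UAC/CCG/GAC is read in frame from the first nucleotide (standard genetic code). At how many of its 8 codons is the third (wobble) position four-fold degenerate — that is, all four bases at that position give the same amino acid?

4

Codon 1 GUA (Val): third position 4-fold.
Codon 2 UCC (Ser): third position 4-fold.
Codon 3 CCU (Pro): third position 4-fold.
Codon 4 UAU (Tyr): third position 2-fold.
Codon 5 AUG (Met): third position 1-fold.
Codon 6 UAC (Tyr): third position 2-fold.
Codon 7 CCG (Pro): third position 4-fold.
Codon 8 GAC (Asp): third position 2-fold.
Four-fold degenerate third positions: 4.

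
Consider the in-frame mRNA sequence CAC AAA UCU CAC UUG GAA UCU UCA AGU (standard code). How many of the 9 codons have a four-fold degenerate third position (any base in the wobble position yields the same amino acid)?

Codon 1 CAC (His): third position 2-fold.
Codon 2 AAA (Lys): third position 2-fold.
Codon 3 UCU (Ser): third position 4-fold.
Codon 4 CAC (His): third position 2-fold.
Codon 5 UUG (Leu): third position 2-fold.
Codon 6 GAA (Glu): third position 2-fold.
Codon 7 UCU (Ser): third position 4-fold.
Codon 8 UCA (Ser): third position 4-fold.
Codon 9 AGU (Ser): third position 2-fold.
Four-fold degenerate third positions: 3.

3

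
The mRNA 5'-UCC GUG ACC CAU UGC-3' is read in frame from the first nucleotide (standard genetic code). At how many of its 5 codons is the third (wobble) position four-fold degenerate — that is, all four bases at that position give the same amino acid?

3

Codon 1 UCC (Ser): third position 4-fold.
Codon 2 GUG (Val): third position 4-fold.
Codon 3 ACC (Thr): third position 4-fold.
Codon 4 CAU (His): third position 2-fold.
Codon 5 UGC (Cys): third position 2-fold.
Four-fold degenerate third positions: 3.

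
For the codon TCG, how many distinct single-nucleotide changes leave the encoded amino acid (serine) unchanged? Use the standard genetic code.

Position 1: none → 0 synonymous.
Position 2: none → 0 synonymous.
Position 3: TCT, TCC, TCA → 3 synonymous.
Total: 0 + 0 + 3 = 3.

3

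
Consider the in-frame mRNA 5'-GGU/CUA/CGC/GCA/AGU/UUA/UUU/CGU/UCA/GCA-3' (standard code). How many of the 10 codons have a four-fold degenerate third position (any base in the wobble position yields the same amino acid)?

7

Codon 1 GGU (Gly): third position 4-fold.
Codon 2 CUA (Leu): third position 4-fold.
Codon 3 CGC (Arg): third position 4-fold.
Codon 4 GCA (Ala): third position 4-fold.
Codon 5 AGU (Ser): third position 2-fold.
Codon 6 UUA (Leu): third position 2-fold.
Codon 7 UUU (Phe): third position 2-fold.
Codon 8 CGU (Arg): third position 4-fold.
Codon 9 UCA (Ser): third position 4-fold.
Codon 10 GCA (Ala): third position 4-fold.
Four-fold degenerate third positions: 7.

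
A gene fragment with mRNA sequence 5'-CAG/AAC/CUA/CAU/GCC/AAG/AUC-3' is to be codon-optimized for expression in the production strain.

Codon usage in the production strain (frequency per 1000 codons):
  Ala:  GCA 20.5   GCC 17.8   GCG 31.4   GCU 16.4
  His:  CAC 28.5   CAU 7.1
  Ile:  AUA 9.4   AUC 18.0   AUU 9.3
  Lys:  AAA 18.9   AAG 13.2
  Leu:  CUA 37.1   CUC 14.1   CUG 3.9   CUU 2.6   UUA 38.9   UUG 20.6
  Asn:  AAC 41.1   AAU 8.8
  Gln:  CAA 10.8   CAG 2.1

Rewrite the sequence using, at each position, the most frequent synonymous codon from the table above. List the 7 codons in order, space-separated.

Codon 1 (Gln): best is CAA at 10.8.
Codon 2 (Asn): best is AAC at 41.1.
Codon 3 (Leu): best is UUA at 38.9.
Codon 4 (His): best is CAC at 28.5.
Codon 5 (Ala): best is GCG at 31.4.
Codon 6 (Lys): best is AAA at 18.9.
Codon 7 (Ile): best is AUC at 18.0.

CAA AAC UUA CAC GCG AAA AUC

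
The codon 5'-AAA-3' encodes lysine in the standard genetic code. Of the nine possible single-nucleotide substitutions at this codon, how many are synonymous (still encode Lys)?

Position 1: none → 0 synonymous.
Position 2: none → 0 synonymous.
Position 3: AAG → 1 synonymous.
Total: 0 + 0 + 1 = 1.

1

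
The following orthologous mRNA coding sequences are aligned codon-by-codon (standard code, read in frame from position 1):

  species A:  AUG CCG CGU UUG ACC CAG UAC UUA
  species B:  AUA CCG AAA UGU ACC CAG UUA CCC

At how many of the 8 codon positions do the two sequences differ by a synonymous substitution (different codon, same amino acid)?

Codon 1: AUG Met / AUA Ile — nonsynonymous.
Codon 2: CCG Pro / CCG Pro — identical.
Codon 3: CGU Arg / AAA Lys — nonsynonymous.
Codon 4: UUG Leu / UGU Cys — nonsynonymous.
Codon 5: ACC Thr / ACC Thr — identical.
Codon 6: CAG Gln / CAG Gln — identical.
Codon 7: UAC Tyr / UUA Leu — nonsynonymous.
Codon 8: UUA Leu / CCC Pro — nonsynonymous.
Synonymous differences: 0.

0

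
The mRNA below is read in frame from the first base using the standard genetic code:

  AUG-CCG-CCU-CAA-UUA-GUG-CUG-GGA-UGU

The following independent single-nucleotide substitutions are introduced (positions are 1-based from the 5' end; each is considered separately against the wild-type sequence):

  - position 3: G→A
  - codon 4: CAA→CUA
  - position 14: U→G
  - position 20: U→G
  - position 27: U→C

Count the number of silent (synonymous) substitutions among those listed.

1

Codon 1: AUG (Met) → AUA (Ile) — missense.
Codon 4: CAA (Gln) → CUA (Leu) — missense.
Codon 5: UUA (Leu) → UGA (Stop) — nonsense.
Codon 7: CUG (Leu) → CGG (Arg) — missense.
Codon 9: UGU (Cys) → UGC (Cys) — synonymous.
Synonymous: 1 of 5.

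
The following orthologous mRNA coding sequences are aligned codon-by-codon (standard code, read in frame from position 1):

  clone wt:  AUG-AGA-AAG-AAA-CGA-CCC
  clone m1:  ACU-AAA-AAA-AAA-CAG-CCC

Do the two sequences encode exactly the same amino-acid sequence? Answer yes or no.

no

Codon 1: AUG Met / ACU Thr — nonsynonymous.
Codon 2: AGA Arg / AAA Lys — nonsynonymous.
Codon 3: AAG Lys / AAA Lys — synonymous.
Codon 4: AAA Lys / AAA Lys — identical.
Codon 5: CGA Arg / CAG Gln — nonsynonymous.
Codon 6: CCC Pro / CCC Pro — identical.
Nonsynonymous differences: 3 → different protein.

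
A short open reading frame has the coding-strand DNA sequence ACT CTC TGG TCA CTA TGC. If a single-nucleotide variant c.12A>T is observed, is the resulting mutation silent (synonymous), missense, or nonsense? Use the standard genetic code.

silent

Position 12 falls in codon 4: TCA → Ser.
After the substitution the codon is TCT → Ser.
Both encode Ser, so the change is synonymous.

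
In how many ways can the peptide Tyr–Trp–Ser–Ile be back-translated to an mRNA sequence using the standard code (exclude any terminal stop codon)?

36

Tyr: 2 codons.
Trp: 1 codon.
Ser: 6 codons.
Ile: 3 codons.
2 × 1 × 6 × 3 = 36.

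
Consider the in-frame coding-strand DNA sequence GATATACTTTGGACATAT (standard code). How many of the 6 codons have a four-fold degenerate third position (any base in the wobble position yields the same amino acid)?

Codon 1 GAT (Asp): third position 2-fold.
Codon 2 ATA (Ile): third position 3-fold.
Codon 3 CTT (Leu): third position 4-fold.
Codon 4 TGG (Trp): third position 1-fold.
Codon 5 ACA (Thr): third position 4-fold.
Codon 6 TAT (Tyr): third position 2-fold.
Four-fold degenerate third positions: 2.

2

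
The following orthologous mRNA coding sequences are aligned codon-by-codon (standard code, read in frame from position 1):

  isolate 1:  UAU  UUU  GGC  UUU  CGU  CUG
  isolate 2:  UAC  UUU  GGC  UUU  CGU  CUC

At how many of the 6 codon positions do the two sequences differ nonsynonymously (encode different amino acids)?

0

Codon 1: UAU Tyr / UAC Tyr — synonymous.
Codon 2: UUU Phe / UUU Phe — identical.
Codon 3: GGC Gly / GGC Gly — identical.
Codon 4: UUU Phe / UUU Phe — identical.
Codon 5: CGU Arg / CGU Arg — identical.
Codon 6: CUG Leu / CUC Leu — synonymous.
Nonsynonymous differences: 0.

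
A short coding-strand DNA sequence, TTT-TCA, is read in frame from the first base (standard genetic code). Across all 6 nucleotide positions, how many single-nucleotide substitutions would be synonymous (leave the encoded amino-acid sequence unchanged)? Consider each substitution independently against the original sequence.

Codon 1 (TTT, Phe): 1 synonymous substitution.
Codon 2 (TCA, Ser): 3 synonymous substitutions.
Total: 1 + 3 = 4.

4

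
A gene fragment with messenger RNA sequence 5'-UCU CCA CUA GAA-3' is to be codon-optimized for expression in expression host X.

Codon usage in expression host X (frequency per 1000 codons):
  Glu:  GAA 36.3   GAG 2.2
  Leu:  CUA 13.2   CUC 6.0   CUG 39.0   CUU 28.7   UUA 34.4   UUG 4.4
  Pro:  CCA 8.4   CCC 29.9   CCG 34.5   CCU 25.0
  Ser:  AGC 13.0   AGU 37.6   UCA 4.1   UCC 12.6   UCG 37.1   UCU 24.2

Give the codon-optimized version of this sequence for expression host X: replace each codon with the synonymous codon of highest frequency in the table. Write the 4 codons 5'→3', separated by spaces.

Codon 1 (Ser): best is AGU at 37.6.
Codon 2 (Pro): best is CCG at 34.5.
Codon 3 (Leu): best is CUG at 39.0.
Codon 4 (Glu): best is GAA at 36.3.

AGU CCG CUG GAA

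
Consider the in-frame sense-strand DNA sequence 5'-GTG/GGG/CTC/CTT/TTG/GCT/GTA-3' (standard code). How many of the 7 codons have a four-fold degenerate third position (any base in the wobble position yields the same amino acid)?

Codon 1 GTG (Val): third position 4-fold.
Codon 2 GGG (Gly): third position 4-fold.
Codon 3 CTC (Leu): third position 4-fold.
Codon 4 CTT (Leu): third position 4-fold.
Codon 5 TTG (Leu): third position 2-fold.
Codon 6 GCT (Ala): third position 4-fold.
Codon 7 GTA (Val): third position 4-fold.
Four-fold degenerate third positions: 6.

6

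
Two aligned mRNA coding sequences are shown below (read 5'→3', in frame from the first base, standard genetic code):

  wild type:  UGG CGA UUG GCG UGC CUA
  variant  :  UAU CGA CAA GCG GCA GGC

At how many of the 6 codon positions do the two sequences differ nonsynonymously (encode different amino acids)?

Codon 1: UGG Trp / UAU Tyr — nonsynonymous.
Codon 2: CGA Arg / CGA Arg — identical.
Codon 3: UUG Leu / CAA Gln — nonsynonymous.
Codon 4: GCG Ala / GCG Ala — identical.
Codon 5: UGC Cys / GCA Ala — nonsynonymous.
Codon 6: CUA Leu / GGC Gly — nonsynonymous.
Nonsynonymous differences: 4.

4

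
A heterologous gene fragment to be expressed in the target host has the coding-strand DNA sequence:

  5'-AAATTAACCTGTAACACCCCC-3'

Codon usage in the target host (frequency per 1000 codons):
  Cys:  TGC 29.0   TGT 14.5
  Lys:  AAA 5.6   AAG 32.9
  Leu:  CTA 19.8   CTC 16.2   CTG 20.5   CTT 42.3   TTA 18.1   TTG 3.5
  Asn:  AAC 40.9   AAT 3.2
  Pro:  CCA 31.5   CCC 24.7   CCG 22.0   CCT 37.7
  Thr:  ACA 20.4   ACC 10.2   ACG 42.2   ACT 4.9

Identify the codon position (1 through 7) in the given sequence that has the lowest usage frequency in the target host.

1

Codon 1 AAA (Lys): 5.6 per 1000.
Codon 2 TTA (Leu): 18.1 per 1000.
Codon 3 ACC (Thr): 10.2 per 1000.
Codon 4 TGT (Cys): 14.5 per 1000.
Codon 5 AAC (Asn): 40.9 per 1000.
Codon 6 ACC (Thr): 10.2 per 1000.
Codon 7 CCC (Pro): 24.7 per 1000.
Lowest frequency is 5.6 at codon 1.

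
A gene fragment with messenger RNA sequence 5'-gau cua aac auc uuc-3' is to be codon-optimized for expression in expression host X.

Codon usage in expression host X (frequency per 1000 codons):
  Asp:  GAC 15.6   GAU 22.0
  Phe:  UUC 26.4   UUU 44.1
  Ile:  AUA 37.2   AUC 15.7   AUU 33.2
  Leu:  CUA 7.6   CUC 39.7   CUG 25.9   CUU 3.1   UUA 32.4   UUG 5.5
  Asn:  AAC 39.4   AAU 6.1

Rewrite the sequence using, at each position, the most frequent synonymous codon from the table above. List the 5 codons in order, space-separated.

Codon 1 (Asp): best is GAU at 22.0.
Codon 2 (Leu): best is CUC at 39.7.
Codon 3 (Asn): best is AAC at 39.4.
Codon 4 (Ile): best is AUA at 37.2.
Codon 5 (Phe): best is UUU at 44.1.

GAU CUC AAC AUA UUU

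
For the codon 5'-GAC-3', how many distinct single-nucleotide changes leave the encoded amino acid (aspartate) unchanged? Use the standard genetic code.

Position 1: none → 0 synonymous.
Position 2: none → 0 synonymous.
Position 3: GAU → 1 synonymous.
Total: 0 + 0 + 1 = 1.

1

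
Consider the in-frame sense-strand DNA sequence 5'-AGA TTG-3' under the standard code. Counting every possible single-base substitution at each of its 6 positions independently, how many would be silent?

Codon 1 (AGA, Arg): 2 synonymous substitutions.
Codon 2 (TTG, Leu): 2 synonymous substitutions.
Total: 2 + 2 = 4.

4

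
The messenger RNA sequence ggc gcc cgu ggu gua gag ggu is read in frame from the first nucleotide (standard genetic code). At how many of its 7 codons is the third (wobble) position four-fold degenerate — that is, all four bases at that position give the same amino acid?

6

Codon 1 GGC (Gly): third position 4-fold.
Codon 2 GCC (Ala): third position 4-fold.
Codon 3 CGU (Arg): third position 4-fold.
Codon 4 GGU (Gly): third position 4-fold.
Codon 5 GUA (Val): third position 4-fold.
Codon 6 GAG (Glu): third position 2-fold.
Codon 7 GGU (Gly): third position 4-fold.
Four-fold degenerate third positions: 6.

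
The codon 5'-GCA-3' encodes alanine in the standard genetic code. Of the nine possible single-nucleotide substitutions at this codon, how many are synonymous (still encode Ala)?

3

Position 1: none → 0 synonymous.
Position 2: none → 0 synonymous.
Position 3: GCU, GCC, GCG → 3 synonymous.
Total: 0 + 0 + 3 = 3.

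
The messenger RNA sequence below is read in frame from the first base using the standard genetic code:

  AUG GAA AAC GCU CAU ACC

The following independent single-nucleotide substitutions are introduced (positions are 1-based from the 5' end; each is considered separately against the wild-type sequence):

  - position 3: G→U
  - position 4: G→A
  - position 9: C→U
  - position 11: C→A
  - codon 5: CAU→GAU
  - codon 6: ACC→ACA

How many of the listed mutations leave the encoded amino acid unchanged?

Codon 1: AUG (Met) → AUU (Ile) — missense.
Codon 2: GAA (Glu) → AAA (Lys) — missense.
Codon 3: AAC (Asn) → AAU (Asn) — synonymous.
Codon 4: GCU (Ala) → GAU (Asp) — missense.
Codon 5: CAU (His) → GAU (Asp) — missense.
Codon 6: ACC (Thr) → ACA (Thr) — synonymous.
Synonymous: 2 of 6.

2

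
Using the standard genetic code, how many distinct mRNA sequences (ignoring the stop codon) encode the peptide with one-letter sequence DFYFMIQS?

Asp: 2 codons.
Phe: 2 codons.
Tyr: 2 codons.
Phe: 2 codons.
Met: 1 codon.
Ile: 3 codons.
Gln: 2 codons.
Ser: 6 codons.
2 × 2 × 2 × 2 × 1 × 3 × 2 × 6 = 576.

576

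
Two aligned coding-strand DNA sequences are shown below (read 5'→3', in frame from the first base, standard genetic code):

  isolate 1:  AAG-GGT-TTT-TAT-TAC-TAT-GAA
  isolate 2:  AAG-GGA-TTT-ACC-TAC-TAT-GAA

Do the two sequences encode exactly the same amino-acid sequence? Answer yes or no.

no

Codon 1: AAG Lys / AAG Lys — identical.
Codon 2: GGT Gly / GGA Gly — synonymous.
Codon 3: TTT Phe / TTT Phe — identical.
Codon 4: TAT Tyr / ACC Thr — nonsynonymous.
Codon 5: TAC Tyr / TAC Tyr — identical.
Codon 6: TAT Tyr / TAT Tyr — identical.
Codon 7: GAA Glu / GAA Glu — identical.
Nonsynonymous differences: 1 → different protein.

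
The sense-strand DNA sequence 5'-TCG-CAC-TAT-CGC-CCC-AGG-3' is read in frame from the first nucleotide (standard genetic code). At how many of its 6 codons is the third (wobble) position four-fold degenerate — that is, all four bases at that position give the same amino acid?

Codon 1 TCG (Ser): third position 4-fold.
Codon 2 CAC (His): third position 2-fold.
Codon 3 TAT (Tyr): third position 2-fold.
Codon 4 CGC (Arg): third position 4-fold.
Codon 5 CCC (Pro): third position 4-fold.
Codon 6 AGG (Arg): third position 2-fold.
Four-fold degenerate third positions: 3.

3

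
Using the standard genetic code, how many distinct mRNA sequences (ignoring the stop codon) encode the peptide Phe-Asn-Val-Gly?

64

Phe: 2 codons.
Asn: 2 codons.
Val: 4 codons.
Gly: 4 codons.
2 × 2 × 4 × 4 = 64.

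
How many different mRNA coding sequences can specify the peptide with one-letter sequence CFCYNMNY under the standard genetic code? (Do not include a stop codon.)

Cys: 2 codons.
Phe: 2 codons.
Cys: 2 codons.
Tyr: 2 codons.
Asn: 2 codons.
Met: 1 codon.
Asn: 2 codons.
Tyr: 2 codons.
2 × 2 × 2 × 2 × 2 × 1 × 2 × 2 = 128.

128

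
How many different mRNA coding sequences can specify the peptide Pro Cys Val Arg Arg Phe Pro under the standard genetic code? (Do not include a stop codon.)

Pro: 4 codons.
Cys: 2 codons.
Val: 4 codons.
Arg: 6 codons.
Arg: 6 codons.
Phe: 2 codons.
Pro: 4 codons.
4 × 2 × 4 × 6 × 6 × 2 × 4 = 9216.

9216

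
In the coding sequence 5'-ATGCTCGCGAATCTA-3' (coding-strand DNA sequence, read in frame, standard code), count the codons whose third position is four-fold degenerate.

3

Codon 1 ATG (Met): third position 1-fold.
Codon 2 CTC (Leu): third position 4-fold.
Codon 3 GCG (Ala): third position 4-fold.
Codon 4 AAT (Asn): third position 2-fold.
Codon 5 CTA (Leu): third position 4-fold.
Four-fold degenerate third positions: 3.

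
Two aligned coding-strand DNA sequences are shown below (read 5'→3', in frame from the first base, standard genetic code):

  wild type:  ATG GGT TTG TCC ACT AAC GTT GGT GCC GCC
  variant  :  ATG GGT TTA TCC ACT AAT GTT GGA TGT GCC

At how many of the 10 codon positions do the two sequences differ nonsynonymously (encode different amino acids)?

1

Codon 1: ATG Met / ATG Met — identical.
Codon 2: GGT Gly / GGT Gly — identical.
Codon 3: TTG Leu / TTA Leu — synonymous.
Codon 4: TCC Ser / TCC Ser — identical.
Codon 5: ACT Thr / ACT Thr — identical.
Codon 6: AAC Asn / AAT Asn — synonymous.
Codon 7: GTT Val / GTT Val — identical.
Codon 8: GGT Gly / GGA Gly — synonymous.
Codon 9: GCC Ala / TGT Cys — nonsynonymous.
Codon 10: GCC Ala / GCC Ala — identical.
Nonsynonymous differences: 1.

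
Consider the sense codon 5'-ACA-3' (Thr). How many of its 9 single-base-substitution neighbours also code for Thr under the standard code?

3

Position 1: none → 0 synonymous.
Position 2: none → 0 synonymous.
Position 3: ACU, ACC, ACG → 3 synonymous.
Total: 0 + 0 + 3 = 3.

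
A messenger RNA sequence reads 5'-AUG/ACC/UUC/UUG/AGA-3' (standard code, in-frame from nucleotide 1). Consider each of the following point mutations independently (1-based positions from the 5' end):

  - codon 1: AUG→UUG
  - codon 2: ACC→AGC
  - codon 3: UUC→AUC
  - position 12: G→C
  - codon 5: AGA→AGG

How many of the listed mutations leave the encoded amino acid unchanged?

1

Codon 1: AUG (Met) → UUG (Leu) — missense.
Codon 2: ACC (Thr) → AGC (Ser) — missense.
Codon 3: UUC (Phe) → AUC (Ile) — missense.
Codon 4: UUG (Leu) → UUC (Phe) — missense.
Codon 5: AGA (Arg) → AGG (Arg) — synonymous.
Synonymous: 1 of 5.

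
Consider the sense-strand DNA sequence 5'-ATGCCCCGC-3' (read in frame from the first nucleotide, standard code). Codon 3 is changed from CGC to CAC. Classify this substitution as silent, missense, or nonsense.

Position 8 falls in codon 3: CGC → Arg.
After the substitution the codon is CAC → His.
Arg ≠ His, so this is a missense mutation.

missense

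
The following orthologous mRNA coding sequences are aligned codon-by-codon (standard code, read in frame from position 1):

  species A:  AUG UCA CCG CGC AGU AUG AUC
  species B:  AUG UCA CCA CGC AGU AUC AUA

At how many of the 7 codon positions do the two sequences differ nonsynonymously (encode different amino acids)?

1

Codon 1: AUG Met / AUG Met — identical.
Codon 2: UCA Ser / UCA Ser — identical.
Codon 3: CCG Pro / CCA Pro — synonymous.
Codon 4: CGC Arg / CGC Arg — identical.
Codon 5: AGU Ser / AGU Ser — identical.
Codon 6: AUG Met / AUC Ile — nonsynonymous.
Codon 7: AUC Ile / AUA Ile — synonymous.
Nonsynonymous differences: 1.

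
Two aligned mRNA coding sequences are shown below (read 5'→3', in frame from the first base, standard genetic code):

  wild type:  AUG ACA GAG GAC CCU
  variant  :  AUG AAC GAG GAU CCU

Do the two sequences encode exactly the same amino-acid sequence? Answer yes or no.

Codon 1: AUG Met / AUG Met — identical.
Codon 2: ACA Thr / AAC Asn — nonsynonymous.
Codon 3: GAG Glu / GAG Glu — identical.
Codon 4: GAC Asp / GAU Asp — synonymous.
Codon 5: CCU Pro / CCU Pro — identical.
Nonsynonymous differences: 1 → different protein.

no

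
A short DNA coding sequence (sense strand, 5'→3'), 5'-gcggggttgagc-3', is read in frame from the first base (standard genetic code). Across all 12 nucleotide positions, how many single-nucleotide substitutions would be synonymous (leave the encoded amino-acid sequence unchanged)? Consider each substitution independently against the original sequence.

Codon 1 (GCG, Ala): 3 synonymous substitutions.
Codon 2 (GGG, Gly): 3 synonymous substitutions.
Codon 3 (TTG, Leu): 2 synonymous substitutions.
Codon 4 (AGC, Ser): 1 synonymous substitution.
Total: 3 + 3 + 2 + 1 = 9.

9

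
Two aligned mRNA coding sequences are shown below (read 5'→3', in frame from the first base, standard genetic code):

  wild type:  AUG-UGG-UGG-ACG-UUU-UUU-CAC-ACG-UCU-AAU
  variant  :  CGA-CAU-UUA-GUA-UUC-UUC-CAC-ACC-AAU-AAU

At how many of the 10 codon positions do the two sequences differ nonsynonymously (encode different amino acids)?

Codon 1: AUG Met / CGA Arg — nonsynonymous.
Codon 2: UGG Trp / CAU His — nonsynonymous.
Codon 3: UGG Trp / UUA Leu — nonsynonymous.
Codon 4: ACG Thr / GUA Val — nonsynonymous.
Codon 5: UUU Phe / UUC Phe — synonymous.
Codon 6: UUU Phe / UUC Phe — synonymous.
Codon 7: CAC His / CAC His — identical.
Codon 8: ACG Thr / ACC Thr — synonymous.
Codon 9: UCU Ser / AAU Asn — nonsynonymous.
Codon 10: AAU Asn / AAU Asn — identical.
Nonsynonymous differences: 5.

5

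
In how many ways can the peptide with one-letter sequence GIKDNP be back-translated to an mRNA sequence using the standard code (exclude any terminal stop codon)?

384

Gly: 4 codons.
Ile: 3 codons.
Lys: 2 codons.
Asp: 2 codons.
Asn: 2 codons.
Pro: 4 codons.
4 × 3 × 2 × 2 × 2 × 4 = 384.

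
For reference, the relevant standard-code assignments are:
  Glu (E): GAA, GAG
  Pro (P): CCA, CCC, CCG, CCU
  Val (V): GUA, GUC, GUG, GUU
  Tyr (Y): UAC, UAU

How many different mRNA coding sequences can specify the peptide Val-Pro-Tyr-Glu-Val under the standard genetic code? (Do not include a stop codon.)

256

Val: 4 codons.
Pro: 4 codons.
Tyr: 2 codons.
Glu: 2 codons.
Val: 4 codons.
4 × 4 × 2 × 2 × 4 = 256.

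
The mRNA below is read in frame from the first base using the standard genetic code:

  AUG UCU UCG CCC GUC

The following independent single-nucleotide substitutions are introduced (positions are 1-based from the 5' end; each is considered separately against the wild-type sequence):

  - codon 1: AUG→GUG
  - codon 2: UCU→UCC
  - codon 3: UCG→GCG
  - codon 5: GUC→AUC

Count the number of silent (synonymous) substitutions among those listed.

1

Codon 1: AUG (Met) → GUG (Val) — missense.
Codon 2: UCU (Ser) → UCC (Ser) — synonymous.
Codon 3: UCG (Ser) → GCG (Ala) — missense.
Codon 5: GUC (Val) → AUC (Ile) — missense.
Synonymous: 1 of 4.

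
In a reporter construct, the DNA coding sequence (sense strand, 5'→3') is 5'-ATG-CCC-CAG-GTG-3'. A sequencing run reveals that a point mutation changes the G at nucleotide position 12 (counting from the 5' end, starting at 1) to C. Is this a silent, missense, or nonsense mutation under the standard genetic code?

Position 12 falls in codon 4: GTG → Val.
After the substitution the codon is GTC → Val.
Both encode Val, so the change is synonymous.

silent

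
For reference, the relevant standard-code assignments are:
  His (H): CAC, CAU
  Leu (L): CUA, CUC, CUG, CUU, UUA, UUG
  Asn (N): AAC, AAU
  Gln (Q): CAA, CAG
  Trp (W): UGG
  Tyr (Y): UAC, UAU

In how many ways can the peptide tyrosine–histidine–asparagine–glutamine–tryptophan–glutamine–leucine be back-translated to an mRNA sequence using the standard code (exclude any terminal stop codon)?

192

Tyr: 2 codons.
His: 2 codons.
Asn: 2 codons.
Gln: 2 codons.
Trp: 1 codon.
Gln: 2 codons.
Leu: 6 codons.
2 × 2 × 2 × 2 × 1 × 2 × 6 = 192.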